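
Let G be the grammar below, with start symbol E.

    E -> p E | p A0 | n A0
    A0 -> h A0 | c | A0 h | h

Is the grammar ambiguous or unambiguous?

Witness: n h h

Derivation 1: E ⇒ n A0 ⇒ n h A0 ⇒ n h h
Derivation 2: E ⇒ n A0 ⇒ n A0 h ⇒ n h h

Two distinct leftmost derivations for the same string.

Ambiguous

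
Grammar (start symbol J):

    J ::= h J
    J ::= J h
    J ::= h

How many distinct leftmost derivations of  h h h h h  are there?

16

Parse trees for h h h h h (showing first 6 of 16):
  [J h [J h [J h [J h [J h]]]]]
  [J h [J h [J h [J [J h] h]]]]
  [J h [J h [J [J h [J h]] h]]]
  [J h [J h [J [J [J h] h] h]]]
  [J h [J [J h [J h [J h]]] h]]
  [J h [J [J h [J [J h] h]] h]]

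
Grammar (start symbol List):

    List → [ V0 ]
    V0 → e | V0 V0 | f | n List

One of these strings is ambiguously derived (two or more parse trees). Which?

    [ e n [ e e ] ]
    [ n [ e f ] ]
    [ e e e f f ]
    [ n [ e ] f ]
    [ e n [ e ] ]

[ e e e f f ]

[ e n [ e e ] ]: 1 tree
[ n [ e f ] ]: 1 tree
[ e e e f f ]: 14 trees
[ n [ e ] f ]: 1 tree
[ e n [ e ] ]: 1 tree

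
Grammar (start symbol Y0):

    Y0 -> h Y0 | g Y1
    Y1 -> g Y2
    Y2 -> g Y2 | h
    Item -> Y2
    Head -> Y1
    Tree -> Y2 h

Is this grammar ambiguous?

Unambiguous

Only Y0, Y1, Y2 are reachable from Y0; ignoring the rest: Each reachable nonterminal has at most one production per leading terminal, and all productions are right-linear; the derivation is determined token-by-token.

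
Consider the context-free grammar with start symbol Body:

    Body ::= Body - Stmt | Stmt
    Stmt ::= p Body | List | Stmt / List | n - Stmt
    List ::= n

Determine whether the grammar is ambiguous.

Witness: n - n

Derivation 1: Body ⇒ Body - Stmt ⇒ Stmt - Stmt ⇒ List - Stmt ⇒ n - Stmt ⇒ n - List ⇒ n - n
Derivation 2: Body ⇒ Stmt ⇒ n - Stmt ⇒ n - List ⇒ n - n

Two distinct leftmost derivations for the same string.

Ambiguous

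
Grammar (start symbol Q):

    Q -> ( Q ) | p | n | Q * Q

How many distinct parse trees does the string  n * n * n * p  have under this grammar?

Parse trees for n * n * n * p:
  [Q [Q n] * [Q [Q n] * [Q [Q n] * [Q p]]]]
  [Q [Q n] * [Q [Q [Q n] * [Q n]] * [Q p]]]
  [Q [Q [Q n] * [Q n]] * [Q [Q n] * [Q p]]]
  [Q [Q [Q n] * [Q [Q n] * [Q n]]] * [Q p]]
  [Q [Q [Q [Q n] * [Q n]] * [Q n]] * [Q p]]

5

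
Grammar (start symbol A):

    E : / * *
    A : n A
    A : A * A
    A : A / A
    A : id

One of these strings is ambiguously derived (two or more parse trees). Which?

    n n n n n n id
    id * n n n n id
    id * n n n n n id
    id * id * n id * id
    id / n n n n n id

n n n n n n id: 1 tree
id * n n n n id: 1 tree
id * n n n n n id: 1 tree
id * id * n id * id: 7 trees
id / n n n n n id: 1 tree

id * id * n id * id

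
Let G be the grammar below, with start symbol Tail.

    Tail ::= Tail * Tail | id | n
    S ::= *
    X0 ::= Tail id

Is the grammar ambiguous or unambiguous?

Ambiguous

Witness: id * id * id

Derivation 1: Tail ⇒ Tail * Tail ⇒ Tail * Tail * Tail ⇒ id * Tail * Tail ⇒ id * id * Tail ⇒ id * id * id
Derivation 2: Tail ⇒ Tail * Tail ⇒ id * Tail ⇒ id * Tail * Tail ⇒ id * id * Tail ⇒ id * id * id

Two distinct leftmost derivations for the same string.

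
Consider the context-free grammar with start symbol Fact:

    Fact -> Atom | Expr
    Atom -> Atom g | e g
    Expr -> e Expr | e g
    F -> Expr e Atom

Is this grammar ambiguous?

Ambiguous

Witness: e g

Derivation 1: Fact ⇒ Atom ⇒ e g
Derivation 2: Fact ⇒ Expr ⇒ e g

Two distinct leftmost derivations for the same string.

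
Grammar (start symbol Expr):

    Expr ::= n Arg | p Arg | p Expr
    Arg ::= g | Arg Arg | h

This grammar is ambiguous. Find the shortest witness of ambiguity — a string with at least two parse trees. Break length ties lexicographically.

n g g g

length 2: no string has ≥2 trees
length 3: no string has ≥2 trees
length 4: n g g g has 2 parse trees

Two derivations of n g g g:
  Expr ⇒ n Arg ⇒ n Arg Arg ⇒ n g Arg ⇒ n g Arg Arg ⇒ n g g Arg ⇒ n g g g
  Expr ⇒ n Arg ⇒ n Arg Arg ⇒ n Arg Arg Arg ⇒ n g Arg Arg ⇒ n g g Arg ⇒ n g g g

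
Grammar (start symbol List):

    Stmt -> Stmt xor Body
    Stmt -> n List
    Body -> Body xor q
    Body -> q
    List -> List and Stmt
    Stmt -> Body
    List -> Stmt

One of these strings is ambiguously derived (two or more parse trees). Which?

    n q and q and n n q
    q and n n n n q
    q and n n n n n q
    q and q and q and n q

n q and q and n n q: 3 trees
q and n n n n q: 1 tree
q and n n n n n q: 1 tree
q and q and q and n q: 1 tree

n q and q and n n q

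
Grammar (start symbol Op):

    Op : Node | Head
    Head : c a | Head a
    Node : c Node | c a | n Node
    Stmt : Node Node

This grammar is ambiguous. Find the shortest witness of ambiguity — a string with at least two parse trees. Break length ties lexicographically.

length 2: c a has 2 parse trees

Two derivations of c a:
  Op ⇒ Node ⇒ c a
  Op ⇒ Head ⇒ c a

c a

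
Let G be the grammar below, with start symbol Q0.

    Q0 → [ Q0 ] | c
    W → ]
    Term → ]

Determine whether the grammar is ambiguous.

Unambiguous

Only Q0 is reachable from Q0; ignoring the rest: Each string is a nest of matched brackets around a single atom. An opening bracket forces the recursive rule; an atom forces the base rule.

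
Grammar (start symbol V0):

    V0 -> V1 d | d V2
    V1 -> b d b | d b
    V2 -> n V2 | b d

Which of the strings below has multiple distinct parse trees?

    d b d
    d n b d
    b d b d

d b d: 2 trees
d n b d: 1 tree
b d b d: 1 tree

d b d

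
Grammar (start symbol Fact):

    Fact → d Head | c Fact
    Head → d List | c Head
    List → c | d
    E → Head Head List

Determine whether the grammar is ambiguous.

Unambiguous

(E is unreachable from Fact, so its rules don't affect L(Fact).) Restricted to the reachable nonterminals, every rule has the form A → t or A → t B, and no two rules for the same A share a first terminal. The grammar encodes a DFA — one run per string.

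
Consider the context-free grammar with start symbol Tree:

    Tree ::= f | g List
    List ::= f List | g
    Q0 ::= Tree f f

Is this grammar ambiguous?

Unambiguous

Only Tree, List are reachable from Tree; ignoring the rest: Each reachable nonterminal has at most one production per leading terminal, and all productions are right-linear; the derivation is determined token-by-token.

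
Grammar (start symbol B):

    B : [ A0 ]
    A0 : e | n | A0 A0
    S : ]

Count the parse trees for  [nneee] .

14

Parse trees for [nneee] (showing first 6 of 14):
  [B [ [A0 [A0 n] [A0 [A0 n] [A0 [A0 e] [A0 [A0 e] [A0 e]]]]] ]]
  [B [ [A0 [A0 n] [A0 [A0 n] [A0 [A0 [A0 e] [A0 e]] [A0 e]]]] ]]
  [B [ [A0 [A0 n] [A0 [A0 [A0 n] [A0 e]] [A0 [A0 e] [A0 e]]]] ]]
  [B [ [A0 [A0 n] [A0 [A0 [A0 n] [A0 [A0 e] [A0 e]]] [A0 e]]] ]]
  [B [ [A0 [A0 n] [A0 [A0 [A0 [A0 n] [A0 e]] [A0 e]] [A0 e]]] ]]
  [B [ [A0 [A0 [A0 n] [A0 n]] [A0 [A0 e] [A0 [A0 e] [A0 e]]]] ]]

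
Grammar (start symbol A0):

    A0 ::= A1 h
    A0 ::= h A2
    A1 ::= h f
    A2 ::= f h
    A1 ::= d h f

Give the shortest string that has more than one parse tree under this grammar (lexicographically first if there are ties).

length 3: h f h has 2 parse trees

Two derivations of h f h:
  A0 ⇒ A1 h ⇒ h f h
  A0 ⇒ h A2 ⇒ h f h

h f h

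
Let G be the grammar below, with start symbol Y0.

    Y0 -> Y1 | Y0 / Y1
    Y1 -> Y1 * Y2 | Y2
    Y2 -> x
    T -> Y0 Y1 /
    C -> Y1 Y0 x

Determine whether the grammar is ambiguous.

(T, C are unreachable from Y0, so their rules don't affect L(Y0).) The grammar is stratified — Y0 handles '/' (left-recursive), Y1 handles '*', Y2 atoms. Each operator has a fixed associativity and precedence level, so every string has one parse.

Unambiguous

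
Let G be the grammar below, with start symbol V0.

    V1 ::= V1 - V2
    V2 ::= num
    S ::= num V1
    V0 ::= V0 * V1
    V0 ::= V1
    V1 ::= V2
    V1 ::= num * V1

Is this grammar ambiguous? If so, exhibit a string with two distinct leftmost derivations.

Ambiguous

Witness: num * num

Derivation 1: V0 ⇒ V0 * V1 ⇒ V1 * V1 ⇒ V2 * V1 ⇒ num * V1 ⇒ num * V2 ⇒ num * num
Derivation 2: V0 ⇒ V1 ⇒ num * V1 ⇒ num * V2 ⇒ num * num

Two distinct leftmost derivations for the same string.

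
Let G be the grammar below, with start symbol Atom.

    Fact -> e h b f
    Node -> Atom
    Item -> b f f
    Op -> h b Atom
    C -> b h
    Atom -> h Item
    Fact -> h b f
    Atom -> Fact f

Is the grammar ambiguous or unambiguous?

Witness: h b f f

Derivation 1: Atom ⇒ h Item ⇒ h b f f
Derivation 2: Atom ⇒ Fact f ⇒ h b f f

Two distinct leftmost derivations for the same string.

Ambiguous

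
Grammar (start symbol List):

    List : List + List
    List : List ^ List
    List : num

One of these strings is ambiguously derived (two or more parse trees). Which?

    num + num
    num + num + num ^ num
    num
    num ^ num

num + num + num ^ num

num + num: 1 tree
num + num + num ^ num: 5 trees
num: 1 tree
num ^ num: 1 tree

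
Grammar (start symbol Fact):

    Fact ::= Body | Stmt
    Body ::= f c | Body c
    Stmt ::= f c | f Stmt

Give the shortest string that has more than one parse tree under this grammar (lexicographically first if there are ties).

f c

length 2: f c has 2 parse trees

Two derivations of f c:
  Fact ⇒ Body ⇒ f c
  Fact ⇒ Stmt ⇒ f c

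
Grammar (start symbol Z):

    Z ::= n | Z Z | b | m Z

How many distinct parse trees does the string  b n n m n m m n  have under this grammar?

Parse trees for b n n m n m m n (showing first 6 of 19):
  [Z [Z b] [Z [Z n] [Z [Z n] [Z [Z m [Z n]] [Z m [Z m [Z n]]]]]]]
  [Z [Z b] [Z [Z n] [Z [Z n] [Z m [Z [Z n] [Z m [Z m [Z n]]]]]]]]
  [Z [Z b] [Z [Z n] [Z [Z [Z n] [Z m [Z n]]] [Z m [Z m [Z n]]]]]]
  [Z [Z b] [Z [Z [Z n] [Z n]] [Z [Z m [Z n]] [Z m [Z m [Z n]]]]]]
  [Z [Z b] [Z [Z [Z n] [Z n]] [Z m [Z [Z n] [Z m [Z m [Z n]]]]]]]
  [Z [Z b] [Z [Z [Z n] [Z [Z n] [Z m [Z n]]]] [Z m [Z m [Z n]]]]]

19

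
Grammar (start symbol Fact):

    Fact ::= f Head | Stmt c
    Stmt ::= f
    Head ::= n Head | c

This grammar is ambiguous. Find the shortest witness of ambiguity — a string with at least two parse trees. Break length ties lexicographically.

length 2: f c has 2 parse trees

Two derivations of f c:
  Fact ⇒ f Head ⇒ f c
  Fact ⇒ Stmt c ⇒ f c

f c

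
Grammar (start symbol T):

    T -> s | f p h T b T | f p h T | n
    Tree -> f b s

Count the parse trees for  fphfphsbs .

2

Parse trees for fphfphsbs:
  [T f p h [T f p h [T s]] b [T s]]
  [T f p h [T f p h [T s] b [T s]]]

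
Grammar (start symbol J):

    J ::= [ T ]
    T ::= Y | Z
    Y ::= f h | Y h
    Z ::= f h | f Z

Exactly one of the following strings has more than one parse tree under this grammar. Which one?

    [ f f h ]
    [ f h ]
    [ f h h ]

[ f f h ]: 1 tree
[ f h ]: 2 trees
[ f h h ]: 1 tree

[ f h ]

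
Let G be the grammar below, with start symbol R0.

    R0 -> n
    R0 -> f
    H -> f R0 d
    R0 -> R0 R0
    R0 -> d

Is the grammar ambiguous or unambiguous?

Ambiguous

Witness: d d d

Derivation 1: R0 ⇒ R0 R0 ⇒ R0 R0 R0 ⇒ d R0 R0 ⇒ d d R0 ⇒ d d d
Derivation 2: R0 ⇒ R0 R0 ⇒ d R0 ⇒ d R0 R0 ⇒ d d R0 ⇒ d d d

Two distinct leftmost derivations for the same string.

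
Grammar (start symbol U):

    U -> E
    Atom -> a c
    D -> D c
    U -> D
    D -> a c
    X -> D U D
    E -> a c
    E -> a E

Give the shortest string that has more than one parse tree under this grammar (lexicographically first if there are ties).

a c

length 2: a c has 2 parse trees

Two derivations of a c:
  U ⇒ E ⇒ a c
  U ⇒ D ⇒ a c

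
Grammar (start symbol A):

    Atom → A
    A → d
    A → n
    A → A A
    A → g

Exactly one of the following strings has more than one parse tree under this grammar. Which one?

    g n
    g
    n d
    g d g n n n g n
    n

g n: 1 tree
g: 1 tree
n d: 1 tree
g d g n n n g n: 429 trees
n: 1 tree

g d g n n n g n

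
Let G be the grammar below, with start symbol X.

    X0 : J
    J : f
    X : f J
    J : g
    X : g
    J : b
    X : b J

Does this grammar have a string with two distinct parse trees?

Only X, J are reachable from X; ignoring the rest: Each reachable nonterminal has at most one production per leading terminal, and all productions are right-linear; the derivation is determined token-by-token.

Unambiguous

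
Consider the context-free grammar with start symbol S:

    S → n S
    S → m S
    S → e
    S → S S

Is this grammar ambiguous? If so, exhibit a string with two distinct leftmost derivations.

Witness: e e e

Derivation 1: S ⇒ S S ⇒ e S ⇒ e S S ⇒ e e S ⇒ e e e
Derivation 2: S ⇒ S S ⇒ S S S ⇒ e S S ⇒ e e S ⇒ e e e

Two distinct leftmost derivations for the same string.

Ambiguous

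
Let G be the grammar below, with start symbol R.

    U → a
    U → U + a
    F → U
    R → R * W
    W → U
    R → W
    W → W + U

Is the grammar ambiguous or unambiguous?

Witness: a + a

Derivation 1: R ⇒ W ⇒ U ⇒ U + a ⇒ a + a
Derivation 2: R ⇒ W ⇒ W + U ⇒ U + U ⇒ a + U ⇒ a + a

Two distinct leftmost derivations for the same string.

Ambiguous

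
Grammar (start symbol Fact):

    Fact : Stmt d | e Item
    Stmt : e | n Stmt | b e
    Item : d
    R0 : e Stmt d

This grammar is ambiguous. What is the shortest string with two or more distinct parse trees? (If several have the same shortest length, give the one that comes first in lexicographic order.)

e d

length 2: e d has 2 parse trees

Two derivations of e d:
  Fact ⇒ Stmt d ⇒ e d
  Fact ⇒ e Item ⇒ e d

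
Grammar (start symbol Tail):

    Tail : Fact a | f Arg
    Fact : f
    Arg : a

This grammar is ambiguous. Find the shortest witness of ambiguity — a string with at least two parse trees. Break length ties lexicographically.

f a

length 2: f a has 2 parse trees

Two derivations of f a:
  Tail ⇒ Fact a ⇒ f a
  Tail ⇒ f Arg ⇒ f a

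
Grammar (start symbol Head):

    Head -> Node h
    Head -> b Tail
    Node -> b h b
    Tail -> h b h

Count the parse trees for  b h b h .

Parse trees for b h b h:
  [Head [Node b h b] h]
  [Head b [Tail h b h]]

2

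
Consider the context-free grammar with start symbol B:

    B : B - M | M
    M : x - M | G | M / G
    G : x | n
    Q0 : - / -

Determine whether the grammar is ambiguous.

Ambiguous

Witness: x - n

Derivation 1: B ⇒ B - M ⇒ M - M ⇒ G - M ⇒ x - M ⇒ x - G ⇒ x - n
Derivation 2: B ⇒ M ⇒ x - M ⇒ x - G ⇒ x - n

Two distinct leftmost derivations for the same string.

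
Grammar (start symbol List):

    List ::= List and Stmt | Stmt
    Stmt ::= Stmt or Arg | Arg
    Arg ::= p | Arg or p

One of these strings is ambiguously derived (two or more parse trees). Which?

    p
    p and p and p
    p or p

p or p

p: 1 tree
p and p and p: 1 tree
p or p: 2 trees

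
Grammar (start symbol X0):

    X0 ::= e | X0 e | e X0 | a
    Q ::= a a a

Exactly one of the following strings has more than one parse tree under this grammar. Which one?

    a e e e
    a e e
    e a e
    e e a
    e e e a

e a e

a e e e: 1 tree
a e e: 1 tree
e a e: 2 trees
e e a: 1 tree
e e e a: 1 tree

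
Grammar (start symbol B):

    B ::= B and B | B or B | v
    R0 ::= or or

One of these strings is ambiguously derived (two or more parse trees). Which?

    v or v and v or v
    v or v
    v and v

v or v and v or v

v or v and v or v: 5 trees
v or v: 1 tree
v and v: 1 tree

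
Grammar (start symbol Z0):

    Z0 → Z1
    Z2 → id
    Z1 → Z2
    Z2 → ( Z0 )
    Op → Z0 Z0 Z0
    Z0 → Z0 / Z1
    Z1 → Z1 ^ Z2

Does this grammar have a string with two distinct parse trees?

Only Z0, Z1, Z2 are reachable from Z0; ignoring the rest: Z0 → Z0 / Z1 | Z1  ;  Z1 → Z1 ^ Z2 | Z2  — a left-associative chain with Z2 at the bottom. Each string factors uniquely by precedence.

Unambiguous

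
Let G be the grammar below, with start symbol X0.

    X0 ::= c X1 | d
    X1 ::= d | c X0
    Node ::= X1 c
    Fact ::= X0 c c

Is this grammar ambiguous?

Only X0, X1 are reachable from X0; ignoring the rest: The reachable rules are right-linear with at most one rule per (nonterminal, next-terminal) pair. Each input token forces the next rule, so parsing is deterministic.

Unambiguous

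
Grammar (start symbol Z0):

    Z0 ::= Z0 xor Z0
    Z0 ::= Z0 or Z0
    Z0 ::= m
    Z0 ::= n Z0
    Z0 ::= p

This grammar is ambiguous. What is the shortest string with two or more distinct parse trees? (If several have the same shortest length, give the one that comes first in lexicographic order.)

n m or m

length 1: no string has ≥2 trees
length 2: no string has ≥2 trees
length 3: no string has ≥2 trees
length 4: n m or m has 2 parse trees

Two derivations of n m or m:
  Z0 ⇒ Z0 or Z0 ⇒ n Z0 or Z0 ⇒ n m or Z0 ⇒ n m or m
  Z0 ⇒ n Z0 ⇒ n Z0 or Z0 ⇒ n m or Z0 ⇒ n m or m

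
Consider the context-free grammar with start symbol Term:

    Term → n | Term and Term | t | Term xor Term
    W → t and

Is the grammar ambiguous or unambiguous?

Witness: n and n and n

Derivation 1: Term ⇒ Term and Term ⇒ n and Term ⇒ n and Term and Term ⇒ n and n and Term ⇒ n and n and n
Derivation 2: Term ⇒ Term and Term ⇒ Term and Term and Term ⇒ n and Term and Term ⇒ n and n and Term ⇒ n and n and n

Two distinct leftmost derivations for the same string.

Ambiguous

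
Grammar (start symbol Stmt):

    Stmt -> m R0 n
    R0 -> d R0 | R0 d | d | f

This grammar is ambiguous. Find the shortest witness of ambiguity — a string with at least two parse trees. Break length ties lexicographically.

length 3: no string has ≥2 trees
length 4: m d d n has 2 parse trees

Two derivations of m d d n:
  Stmt ⇒ m R0 n ⇒ m d R0 n ⇒ m d d n
  Stmt ⇒ m R0 n ⇒ m R0 d n ⇒ m d d n

m d d n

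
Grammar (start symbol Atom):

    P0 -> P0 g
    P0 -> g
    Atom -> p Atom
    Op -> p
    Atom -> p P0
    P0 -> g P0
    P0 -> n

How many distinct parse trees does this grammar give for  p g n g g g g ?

5

Parse trees for p g n g g g g:
  [Atom p [P0 [P0 [P0 [P0 [P0 g [P0 n]] g] g] g] g]]
  [Atom p [P0 [P0 [P0 [P0 g [P0 [P0 n] g]] g] g] g]]
  [Atom p [P0 [P0 [P0 g [P0 [P0 [P0 n] g] g]] g] g]]
  [Atom p [P0 [P0 g [P0 [P0 [P0 [P0 n] g] g] g]] g]]
  [Atom p [P0 g [P0 [P0 [P0 [P0 [P0 n] g] g] g] g]]]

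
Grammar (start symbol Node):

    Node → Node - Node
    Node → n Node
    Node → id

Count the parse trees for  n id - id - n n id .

Parse trees for n id - id - n n id:
  [Node [Node n [Node id]] - [Node [Node id] - [Node n [Node n [Node id]]]]]
  [Node [Node [Node n [Node id]] - [Node id]] - [Node n [Node n [Node id]]]]
  [Node [Node n [Node [Node id] - [Node id]]] - [Node n [Node n [Node id]]]]
  [Node n [Node [Node id] - [Node [Node id] - [Node n [Node n [Node id]]]]]]
  [Node n [Node [Node [Node id] - [Node id]] - [Node n [Node n [Node id]]]]]

5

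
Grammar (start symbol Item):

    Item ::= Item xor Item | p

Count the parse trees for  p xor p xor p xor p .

5

Parse trees for p xor p xor p xor p:
  [Item [Item p] xor [Item [Item p] xor [Item [Item p] xor [Item p]]]]
  [Item [Item p] xor [Item [Item [Item p] xor [Item p]] xor [Item p]]]
  [Item [Item [Item p] xor [Item p]] xor [Item [Item p] xor [Item p]]]
  [Item [Item [Item p] xor [Item [Item p] xor [Item p]]] xor [Item p]]
  [Item [Item [Item [Item p] xor [Item p]] xor [Item p]] xor [Item p]]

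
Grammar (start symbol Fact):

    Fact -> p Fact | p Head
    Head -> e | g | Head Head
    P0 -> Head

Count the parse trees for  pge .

Parse trees for pge:
  [Fact p [Head [Head g] [Head e]]]

1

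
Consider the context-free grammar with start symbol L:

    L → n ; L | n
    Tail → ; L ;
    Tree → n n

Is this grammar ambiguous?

Only L is reachable from L; ignoring the rest: The reachable grammar is A → atom sep A | atom. Each atom is followed by either the separator (recurse) or end-of-string (stop) — no choice point.

Unambiguous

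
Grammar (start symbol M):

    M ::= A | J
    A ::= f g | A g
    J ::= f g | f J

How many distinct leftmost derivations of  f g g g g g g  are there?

1

Parse trees for f g g g g g g:
  [M [A [A [A [A [A [A f g] g] g] g] g] g]]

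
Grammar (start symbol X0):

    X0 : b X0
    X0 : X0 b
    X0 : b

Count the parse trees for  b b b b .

Parse trees for b b b b:
  [X0 b [X0 b [X0 b [X0 b]]]]
  [X0 b [X0 b [X0 [X0 b] b]]]
  [X0 b [X0 [X0 b [X0 b]] b]]
  [X0 b [X0 [X0 [X0 b] b] b]]
  [X0 [X0 b [X0 b [X0 b]]] b]
  [X0 [X0 b [X0 [X0 b] b]] b]
  [X0 [X0 [X0 b [X0 b]] b] b]
  [X0 [X0 [X0 [X0 b] b] b] b]

8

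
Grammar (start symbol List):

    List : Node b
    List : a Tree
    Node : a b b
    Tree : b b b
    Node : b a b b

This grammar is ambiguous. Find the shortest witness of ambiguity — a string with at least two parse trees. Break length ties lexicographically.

a b b b

length 4: a b b b has 2 parse trees

Two derivations of a b b b:
  List ⇒ Node b ⇒ a b b b
  List ⇒ a Tree ⇒ a b b b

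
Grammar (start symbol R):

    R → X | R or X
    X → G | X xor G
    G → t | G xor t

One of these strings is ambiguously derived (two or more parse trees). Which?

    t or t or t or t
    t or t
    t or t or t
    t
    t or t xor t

t or t or t or t: 1 tree
t or t: 1 tree
t or t or t: 1 tree
t: 1 tree
t or t xor t: 2 trees

t or t xor t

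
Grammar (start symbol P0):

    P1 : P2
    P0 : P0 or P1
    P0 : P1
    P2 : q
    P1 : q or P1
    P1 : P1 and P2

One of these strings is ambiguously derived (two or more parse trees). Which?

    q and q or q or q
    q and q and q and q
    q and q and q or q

q and q or q or q

q and q or q or q: 2 trees
q and q and q and q: 1 tree
q and q and q or q: 1 tree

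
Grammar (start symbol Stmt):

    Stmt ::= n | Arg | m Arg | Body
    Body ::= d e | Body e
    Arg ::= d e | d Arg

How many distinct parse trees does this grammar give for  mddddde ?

1

Parse trees for mddddde:
  [Stmt m [Arg d [Arg d [Arg d [Arg d [Arg d e]]]]]]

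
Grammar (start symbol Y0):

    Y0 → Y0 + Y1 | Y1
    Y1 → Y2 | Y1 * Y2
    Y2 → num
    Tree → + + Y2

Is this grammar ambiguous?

Only Y0, Y1, Y2 are reachable from Y0; ignoring the rest: Y0 → Y0 + Y1 | Y1  ;  Y1 → Y1 * Y2 | Y2  — a left-associative chain with Y2 at the bottom. Each string factors uniquely by precedence.

Unambiguous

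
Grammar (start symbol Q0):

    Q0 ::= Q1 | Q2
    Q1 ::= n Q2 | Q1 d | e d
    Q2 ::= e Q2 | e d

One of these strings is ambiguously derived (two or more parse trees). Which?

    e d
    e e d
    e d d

e d: 2 trees
e e d: 1 tree
e d d: 1 tree

e d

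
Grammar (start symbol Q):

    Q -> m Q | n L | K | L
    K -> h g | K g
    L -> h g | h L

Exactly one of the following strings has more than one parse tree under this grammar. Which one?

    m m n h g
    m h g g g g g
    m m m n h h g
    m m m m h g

m m m m h g

m m n h g: 1 tree
m h g g g g g: 1 tree
m m m n h h g: 1 tree
m m m m h g: 2 trees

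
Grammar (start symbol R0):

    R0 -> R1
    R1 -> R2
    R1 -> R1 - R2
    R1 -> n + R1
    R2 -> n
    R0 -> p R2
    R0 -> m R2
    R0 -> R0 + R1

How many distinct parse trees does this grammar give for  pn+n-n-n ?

Parse trees for pn+n-n-n:
  [R0 [R0 p [R2 n]] + [R1 [R1 [R1 [R2 n]] - [R2 n]] - [R2 n]]]

1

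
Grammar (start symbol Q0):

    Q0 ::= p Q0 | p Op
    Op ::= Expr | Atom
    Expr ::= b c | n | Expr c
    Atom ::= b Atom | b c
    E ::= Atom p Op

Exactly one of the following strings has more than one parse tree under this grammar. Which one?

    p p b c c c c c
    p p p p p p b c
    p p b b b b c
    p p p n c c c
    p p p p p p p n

p p p p p p b c

p p b c c c c c: 1 tree
p p p p p p b c: 2 trees
p p b b b b c: 1 tree
p p p n c c c: 1 tree
p p p p p p p n: 1 tree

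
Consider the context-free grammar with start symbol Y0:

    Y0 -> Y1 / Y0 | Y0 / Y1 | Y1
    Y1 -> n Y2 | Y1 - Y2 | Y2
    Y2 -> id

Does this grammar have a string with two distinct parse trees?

Witness: id / id

Derivation 1: Y0 ⇒ Y1 / Y0 ⇒ Y2 / Y0 ⇒ id / Y0 ⇒ id / Y1 ⇒ id / Y2 ⇒ id / id
Derivation 2: Y0 ⇒ Y0 / Y1 ⇒ Y1 / Y1 ⇒ Y2 / Y1 ⇒ id / Y1 ⇒ id / Y2 ⇒ id / id

Two distinct leftmost derivations for the same string.

Ambiguous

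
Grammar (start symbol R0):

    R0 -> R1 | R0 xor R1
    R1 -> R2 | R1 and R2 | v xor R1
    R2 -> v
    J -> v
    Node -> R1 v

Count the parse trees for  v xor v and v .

3

Parse trees for v xor v and v:
  [R0 [R1 [R1 v xor [R1 [R2 v]]] and [R2 v]]]
  [R0 [R1 v xor [R1 [R1 [R2 v]] and [R2 v]]]]
  [R0 [R0 [R1 [R2 v]]] xor [R1 [R1 [R2 v]] and [R2 v]]]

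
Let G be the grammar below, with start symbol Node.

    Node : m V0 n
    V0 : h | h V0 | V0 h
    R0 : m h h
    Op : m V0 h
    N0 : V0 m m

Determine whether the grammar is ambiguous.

Ambiguous

Witness: m h h n

Derivation 1: Node ⇒ m V0 n ⇒ m h V0 n ⇒ m h h n
Derivation 2: Node ⇒ m V0 n ⇒ m V0 h n ⇒ m h h n

Two distinct leftmost derivations for the same string.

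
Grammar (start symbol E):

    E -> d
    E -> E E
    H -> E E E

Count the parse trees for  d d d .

Parse trees for d d d:
  [E [E d] [E [E d] [E d]]]
  [E [E [E d] [E d]] [E d]]

2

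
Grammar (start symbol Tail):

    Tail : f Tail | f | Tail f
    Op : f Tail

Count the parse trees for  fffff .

Parse trees for fffff (showing first 6 of 16):
  [Tail f [Tail f [Tail f [Tail f [Tail f]]]]]
  [Tail f [Tail f [Tail f [Tail [Tail f] f]]]]
  [Tail f [Tail f [Tail [Tail f [Tail f]] f]]]
  [Tail f [Tail f [Tail [Tail [Tail f] f] f]]]
  [Tail f [Tail [Tail f [Tail f [Tail f]]] f]]
  [Tail f [Tail [Tail f [Tail [Tail f] f]] f]]

16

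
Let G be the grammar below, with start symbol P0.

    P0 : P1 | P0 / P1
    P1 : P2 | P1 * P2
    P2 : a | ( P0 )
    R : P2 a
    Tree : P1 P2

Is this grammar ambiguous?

(R, Tree are unreachable from P0, so their rules don't affect L(P0).) This is a standard precedence ladder (P0 over P1 over P2), with each level left-recursive on its own operator ('/' at P0, '*' at P1). That structure is LR(1), hence unambiguous.

Unambiguous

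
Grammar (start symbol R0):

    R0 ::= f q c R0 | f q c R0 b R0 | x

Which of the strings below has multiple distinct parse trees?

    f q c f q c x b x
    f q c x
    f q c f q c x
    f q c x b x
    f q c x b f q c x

f q c f q c x b x

f q c f q c x b x: 2 trees
f q c x: 1 tree
f q c f q c x: 1 tree
f q c x b x: 1 tree
f q c x b f q c x: 1 tree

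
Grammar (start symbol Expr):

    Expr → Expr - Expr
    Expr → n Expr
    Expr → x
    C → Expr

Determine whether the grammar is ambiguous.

Ambiguous

Witness: n x - x

Derivation 1: Expr ⇒ Expr - Expr ⇒ n Expr - Expr ⇒ n x - Expr ⇒ n x - x
Derivation 2: Expr ⇒ n Expr ⇒ n Expr - Expr ⇒ n x - Expr ⇒ n x - x

Two distinct leftmost derivations for the same string.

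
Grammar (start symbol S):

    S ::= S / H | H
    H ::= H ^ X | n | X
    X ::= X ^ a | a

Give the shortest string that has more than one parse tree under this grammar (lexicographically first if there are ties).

a ^ a

length 1: no string has ≥2 trees
length 3: a ^ a has 2 parse trees

Two derivations of a ^ a:
  S ⇒ H ⇒ H ^ X ⇒ X ^ X ⇒ a ^ X ⇒ a ^ a
  S ⇒ H ⇒ X ⇒ X ^ a ⇒ a ^ a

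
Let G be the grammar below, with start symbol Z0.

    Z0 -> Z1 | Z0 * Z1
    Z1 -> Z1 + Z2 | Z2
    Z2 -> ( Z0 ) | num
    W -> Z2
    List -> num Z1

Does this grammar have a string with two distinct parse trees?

Only Z0, Z1, Z2 are reachable from Z0; ignoring the rest: This is a standard precedence ladder (Z0 over Z1 over Z2), with each level left-recursive on its own operator ('*' at Z0, '+' at Z1). That structure is LR(1), hence unambiguous.

Unambiguous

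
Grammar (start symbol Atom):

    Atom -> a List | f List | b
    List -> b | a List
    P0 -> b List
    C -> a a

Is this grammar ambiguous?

Unambiguous

(P0, C are unreachable from Atom, so their rules don't affect L(Atom).) Restricted to the reachable nonterminals, every rule has the form A → t or A → t B, and no two rules for the same A share a first terminal. The grammar encodes a DFA — one run per string.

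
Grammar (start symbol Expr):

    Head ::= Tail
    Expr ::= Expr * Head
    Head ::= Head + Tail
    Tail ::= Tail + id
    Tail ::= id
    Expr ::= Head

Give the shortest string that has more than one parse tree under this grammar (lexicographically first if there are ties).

id + id

length 1: no string has ≥2 trees
length 3: id + id has 2 parse trees

Two derivations of id + id:
  Expr ⇒ Head ⇒ Tail ⇒ Tail + id ⇒ id + id
  Expr ⇒ Head ⇒ Head + Tail ⇒ Tail + Tail ⇒ id + Tail ⇒ id + id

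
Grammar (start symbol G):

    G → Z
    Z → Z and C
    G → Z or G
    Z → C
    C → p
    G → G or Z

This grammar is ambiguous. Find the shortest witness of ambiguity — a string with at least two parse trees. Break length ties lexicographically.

p or p

length 1: no string has ≥2 trees
length 3: p or p has 2 parse trees

Two derivations of p or p:
  G ⇒ Z or G ⇒ C or G ⇒ p or G ⇒ p or Z ⇒ p or C ⇒ p or p
  G ⇒ G or Z ⇒ Z or Z ⇒ C or Z ⇒ p or Z ⇒ p or C ⇒ p or p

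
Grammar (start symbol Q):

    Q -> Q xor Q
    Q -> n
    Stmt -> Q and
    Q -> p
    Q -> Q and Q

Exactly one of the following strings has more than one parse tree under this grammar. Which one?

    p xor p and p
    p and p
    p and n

p xor p and p: 2 trees
p and p: 1 tree
p and n: 1 tree

p xor p and p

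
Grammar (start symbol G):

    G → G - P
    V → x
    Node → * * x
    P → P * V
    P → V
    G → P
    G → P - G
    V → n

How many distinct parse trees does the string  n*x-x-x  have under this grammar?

Parse trees for n*x-x-x:
  [G [G [G [P [P [V n]] * [V x]]] - [P [V x]]] - [P [V x]]]
  [G [G [P [P [V n]] * [V x]] - [G [P [V x]]]] - [P [V x]]]
  [G [P [P [V n]] * [V x]] - [G [G [P [V x]]] - [P [V x]]]]
  [G [P [P [V n]] * [V x]] - [G [P [V x]] - [G [P [V x]]]]]

4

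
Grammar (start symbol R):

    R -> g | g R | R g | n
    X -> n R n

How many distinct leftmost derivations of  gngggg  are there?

Parse trees for gngggg:
  [R g [R [R [R [R [R n] g] g] g] g]]
  [R [R g [R [R [R [R n] g] g] g]] g]
  [R [R [R g [R [R [R n] g] g]] g] g]
  [R [R [R [R g [R [R n] g]] g] g] g]
  [R [R [R [R [R g [R n]] g] g] g] g]

5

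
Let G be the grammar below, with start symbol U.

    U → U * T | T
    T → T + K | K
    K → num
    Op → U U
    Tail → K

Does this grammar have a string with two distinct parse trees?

(Op, Tail are unreachable from U, so their rules don't affect L(U).) The grammar is stratified — U handles '*' (left-recursive), T handles '+', K atoms. Each operator has a fixed associativity and precedence level, so every string has one parse.

Unambiguous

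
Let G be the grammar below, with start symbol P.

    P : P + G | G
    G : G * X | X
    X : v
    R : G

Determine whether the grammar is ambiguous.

(R is unreachable from P, so its rules don't affect L(P).) The grammar is stratified — P handles '+' (left-recursive), G handles '*', X atoms. Each operator has a fixed associativity and precedence level, so every string has one parse.

Unambiguous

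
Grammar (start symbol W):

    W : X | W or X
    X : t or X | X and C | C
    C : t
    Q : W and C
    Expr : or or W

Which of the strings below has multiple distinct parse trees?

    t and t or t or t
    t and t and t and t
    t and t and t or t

t and t or t or t

t and t or t or t: 2 trees
t and t and t and t: 1 tree
t and t and t or t: 1 tree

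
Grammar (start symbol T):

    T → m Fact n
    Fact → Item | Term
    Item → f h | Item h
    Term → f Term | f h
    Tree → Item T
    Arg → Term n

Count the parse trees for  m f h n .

Parse trees for m f h n:
  [T m [Fact [Item f h]] n]
  [T m [Fact [Term f h]] n]

2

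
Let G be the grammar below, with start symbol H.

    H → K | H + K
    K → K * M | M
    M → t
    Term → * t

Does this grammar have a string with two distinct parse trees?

Only H, K, M are reachable from H; ignoring the rest: The grammar is stratified — H handles '+' (left-recursive), K handles '*', M atoms. Each operator has a fixed associativity and precedence level, so every string has one parse.

Unambiguous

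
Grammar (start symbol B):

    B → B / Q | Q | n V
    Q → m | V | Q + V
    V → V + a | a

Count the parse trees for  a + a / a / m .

Parse trees for a + a / a / m:
  [B [B [B [Q [V [V a] + a]]] / [Q [V a]]] / [Q m]]
  [B [B [B [Q [Q [V a]] + [V a]]] / [Q [V a]]] / [Q m]]

2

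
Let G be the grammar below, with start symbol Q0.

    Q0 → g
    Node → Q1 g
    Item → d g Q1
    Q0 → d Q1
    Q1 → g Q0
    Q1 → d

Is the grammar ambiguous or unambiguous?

Only Q0, Q1 are reachable from Q0; ignoring the rest: The reachable rules are right-linear with at most one rule per (nonterminal, next-terminal) pair. Each input token forces the next rule, so parsing is deterministic.

Unambiguous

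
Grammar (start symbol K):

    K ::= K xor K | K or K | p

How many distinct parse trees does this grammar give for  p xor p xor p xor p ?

5

Parse trees for p xor p xor p xor p:
  [K [K p] xor [K [K p] xor [K [K p] xor [K p]]]]
  [K [K p] xor [K [K [K p] xor [K p]] xor [K p]]]
  [K [K [K p] xor [K p]] xor [K [K p] xor [K p]]]
  [K [K [K p] xor [K [K p] xor [K p]]] xor [K p]]
  [K [K [K [K p] xor [K p]] xor [K p]] xor [K p]]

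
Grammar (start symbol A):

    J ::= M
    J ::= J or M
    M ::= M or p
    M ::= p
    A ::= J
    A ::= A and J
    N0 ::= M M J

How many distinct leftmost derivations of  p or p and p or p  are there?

Parse trees for p or p and p or p:
  [A [A [J [M [M p] or p]]] and [J [M [M p] or p]]]
  [A [A [J [M [M p] or p]]] and [J [J [M p]] or [M p]]]
  [A [A [J [J [M p]] or [M p]]] and [J [M [M p] or p]]]
  [A [A [J [J [M p]] or [M p]]] and [J [J [M p]] or [M p]]]

4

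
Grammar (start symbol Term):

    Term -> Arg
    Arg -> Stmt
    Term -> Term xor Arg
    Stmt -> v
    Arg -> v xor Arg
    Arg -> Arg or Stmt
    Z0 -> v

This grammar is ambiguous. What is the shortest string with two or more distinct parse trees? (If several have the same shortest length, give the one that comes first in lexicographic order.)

v xor v

length 1: no string has ≥2 trees
length 3: v xor v has 2 parse trees

Two derivations of v xor v:
  Term ⇒ Arg ⇒ v xor Arg ⇒ v xor Stmt ⇒ v xor v
  Term ⇒ Term xor Arg ⇒ Arg xor Arg ⇒ Stmt xor Arg ⇒ v xor Arg ⇒ v xor Stmt ⇒ v xor v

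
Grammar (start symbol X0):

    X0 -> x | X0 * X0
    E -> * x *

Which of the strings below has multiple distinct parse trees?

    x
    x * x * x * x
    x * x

x: 1 tree
x * x * x * x: 5 trees
x * x: 1 tree

x * x * x * x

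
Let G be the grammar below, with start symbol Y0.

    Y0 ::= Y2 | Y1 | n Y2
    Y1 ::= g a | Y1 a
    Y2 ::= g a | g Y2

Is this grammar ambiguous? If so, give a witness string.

Ambiguous

Witness: g a

Derivation 1: Y0 ⇒ Y2 ⇒ g a
Derivation 2: Y0 ⇒ Y1 ⇒ g a

Two distinct leftmost derivations for the same string.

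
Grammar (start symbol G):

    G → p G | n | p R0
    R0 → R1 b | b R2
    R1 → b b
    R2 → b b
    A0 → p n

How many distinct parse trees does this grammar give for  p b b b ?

Parse trees for p b b b:
  [G p [R0 [R1 b b] b]]
  [G p [R0 b [R2 b b]]]

2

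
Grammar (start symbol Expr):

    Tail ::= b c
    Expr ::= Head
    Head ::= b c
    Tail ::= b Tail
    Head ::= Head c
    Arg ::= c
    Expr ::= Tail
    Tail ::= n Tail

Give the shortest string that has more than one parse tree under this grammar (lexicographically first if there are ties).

b c

length 2: b c has 2 parse trees

Two derivations of b c:
  Expr ⇒ Head ⇒ b c
  Expr ⇒ Tail ⇒ b c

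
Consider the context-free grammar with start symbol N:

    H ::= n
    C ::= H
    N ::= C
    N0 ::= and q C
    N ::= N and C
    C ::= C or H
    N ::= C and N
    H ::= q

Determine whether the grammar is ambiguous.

Witness: n and n

Derivation 1: N ⇒ N and C ⇒ C and C ⇒ H and C ⇒ n and C ⇒ n and H ⇒ n and n
Derivation 2: N ⇒ C and N ⇒ H and N ⇒ n and N ⇒ n and C ⇒ n and H ⇒ n and n

Two distinct leftmost derivations for the same string.

Ambiguous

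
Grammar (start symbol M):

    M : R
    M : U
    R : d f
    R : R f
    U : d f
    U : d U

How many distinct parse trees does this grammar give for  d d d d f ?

Parse trees for d d d d f:
  [M [U d [U d [U d [U d f]]]]]

1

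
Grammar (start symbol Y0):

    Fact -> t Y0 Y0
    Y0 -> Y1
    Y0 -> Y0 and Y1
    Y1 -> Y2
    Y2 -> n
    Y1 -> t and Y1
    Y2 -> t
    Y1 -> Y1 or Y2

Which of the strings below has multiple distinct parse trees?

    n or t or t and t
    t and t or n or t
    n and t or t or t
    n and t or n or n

n or t or t and t: 1 tree
t and t or n or t: 4 trees
n and t or t or t: 1 tree
n and t or n or n: 1 tree

t and t or n or t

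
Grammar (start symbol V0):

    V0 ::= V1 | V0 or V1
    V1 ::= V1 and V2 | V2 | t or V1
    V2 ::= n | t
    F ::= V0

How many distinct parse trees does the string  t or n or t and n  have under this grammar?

2

Parse trees for t or n or t and n:
  [V0 [V0 [V1 t or [V1 [V2 n]]]] or [V1 [V1 [V2 t]] and [V2 n]]]
  [V0 [V0 [V0 [V1 [V2 t]]] or [V1 [V2 n]]] or [V1 [V1 [V2 t]] and [V2 n]]]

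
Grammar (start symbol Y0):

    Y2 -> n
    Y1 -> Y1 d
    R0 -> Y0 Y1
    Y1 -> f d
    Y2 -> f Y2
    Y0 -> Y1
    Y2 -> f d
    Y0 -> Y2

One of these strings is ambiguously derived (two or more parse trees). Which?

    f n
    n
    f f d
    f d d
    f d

f n: 1 tree
n: 1 tree
f f d: 1 tree
f d d: 1 tree
f d: 2 trees

f d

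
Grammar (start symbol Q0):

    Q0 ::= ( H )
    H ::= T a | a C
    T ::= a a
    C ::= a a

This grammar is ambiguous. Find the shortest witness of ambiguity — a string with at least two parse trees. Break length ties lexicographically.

( a a a )

length 5: ( a a a ) has 2 parse trees

Two derivations of ( a a a ):
  Q0 ⇒ ( H ) ⇒ ( T a ) ⇒ ( a a a )
  Q0 ⇒ ( H ) ⇒ ( a C ) ⇒ ( a a a )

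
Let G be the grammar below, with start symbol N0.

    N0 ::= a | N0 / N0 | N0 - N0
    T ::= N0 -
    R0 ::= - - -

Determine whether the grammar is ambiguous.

Ambiguous

Witness: a - a - a

Derivation 1: N0 ⇒ N0 - N0 ⇒ a - N0 ⇒ a - N0 - N0 ⇒ a - a - N0 ⇒ a - a - a
Derivation 2: N0 ⇒ N0 - N0 ⇒ N0 - N0 - N0 ⇒ a - N0 - N0 ⇒ a - a - N0 ⇒ a - a - a

Two distinct leftmost derivations for the same string.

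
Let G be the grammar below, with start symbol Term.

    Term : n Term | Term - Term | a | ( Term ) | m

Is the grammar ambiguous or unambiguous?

Witness: n a - a

Derivation 1: Term ⇒ n Term ⇒ n Term - Term ⇒ n a - Term ⇒ n a - a
Derivation 2: Term ⇒ Term - Term ⇒ n Term - Term ⇒ n a - Term ⇒ n a - a

Two distinct leftmost derivations for the same string.

Ambiguous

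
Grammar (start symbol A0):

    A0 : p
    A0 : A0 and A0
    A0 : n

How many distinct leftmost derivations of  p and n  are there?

1

Parse trees for p and n:
  [A0 [A0 p] and [A0 n]]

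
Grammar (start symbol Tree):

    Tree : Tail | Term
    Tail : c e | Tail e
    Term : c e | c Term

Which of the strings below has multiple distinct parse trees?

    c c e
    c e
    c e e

c c e: 1 tree
c e: 2 trees
c e e: 1 tree

c e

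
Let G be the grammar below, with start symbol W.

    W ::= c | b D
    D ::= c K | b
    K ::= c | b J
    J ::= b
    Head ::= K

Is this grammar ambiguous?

Only W, D, K, J are reachable from W; ignoring the rest: Restricted to the reachable nonterminals, every rule has the form A → t or A → t B, and no two rules for the same A share a first terminal. The grammar encodes a DFA — one run per string.

Unambiguous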